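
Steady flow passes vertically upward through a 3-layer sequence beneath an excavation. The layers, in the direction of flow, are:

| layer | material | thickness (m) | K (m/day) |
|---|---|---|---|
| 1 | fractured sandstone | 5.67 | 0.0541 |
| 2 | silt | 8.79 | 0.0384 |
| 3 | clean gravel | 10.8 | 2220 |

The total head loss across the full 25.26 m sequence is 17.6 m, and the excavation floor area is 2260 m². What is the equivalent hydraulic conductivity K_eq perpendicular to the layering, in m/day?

0.0757

Flow is perpendicular to layering, so the layers act in series and the equivalent K is the thickness-weighted harmonic mean.
Total thickness L = 5.67 + 8.79 + 10.8 = 25.26 m.
Σ(b_i/K_i) = 5.67/0.0541 + 8.79/0.0384 + 10.8/2220 = 333.7 d.
K_eq = L / Σ(b_i/K_i) = 25.26 / 333.7 = 0.07569 m/day.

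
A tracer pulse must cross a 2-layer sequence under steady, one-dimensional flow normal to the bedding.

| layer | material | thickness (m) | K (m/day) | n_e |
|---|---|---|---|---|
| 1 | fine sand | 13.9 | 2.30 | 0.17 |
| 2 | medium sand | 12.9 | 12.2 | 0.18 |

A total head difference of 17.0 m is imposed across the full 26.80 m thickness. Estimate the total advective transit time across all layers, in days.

With flow normal to the layers, continuity requires the same specific discharge q through every layer.
Σ(b_i/K_i) = 13.9/2.30 + 12.9/12.2 = 7.101 d.
q = Δh / Σ(b_i/K_i) = 17.0 / 7.101 = 2.394 m/day.
In each layer the seepage velocity is v_i = q/n_i, so the layer transit time is t_i = b_i·n_i / q:
  layer 1 (fine sand): t_1 = 13.9 × 0.17 / 2.394 = 0.9870 d
  layer 2 (medium sand): t_2 = 12.9 × 0.18 / 2.394 = 0.9699 d
Total t = Σ t_i = 1.957 days.

1.96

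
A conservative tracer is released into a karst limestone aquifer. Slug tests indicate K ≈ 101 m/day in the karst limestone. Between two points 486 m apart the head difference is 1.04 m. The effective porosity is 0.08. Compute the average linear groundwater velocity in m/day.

Hydraulic gradient i = Δh / L = 1.04 / 486 = 0.002140.
Darcy flux q = K · i = 101.0 × 0.002140 = 0.2161 m/day.
Seepage velocity v = q / n_e = 0.2161 / 0.08 = 2.702 m/day.

2.70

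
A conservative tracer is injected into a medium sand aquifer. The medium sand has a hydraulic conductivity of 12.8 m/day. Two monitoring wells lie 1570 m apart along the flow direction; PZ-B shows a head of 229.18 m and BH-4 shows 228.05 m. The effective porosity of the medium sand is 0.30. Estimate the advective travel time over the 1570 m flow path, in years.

Hydraulic gradient i = (229.18 − 228.05) / 1570 = 1.13 / 1570 = 0.0007197.
Darcy flux q = K · i = 12.80 × 0.0007197 = 0.009213 m/day.
Seepage velocity v = q / n_e = 0.009213 / 0.30 = 0.03071 m/day.
Travel time t = L / v = 1570 / 0.03071 = 51125 days = 140.0 years.

140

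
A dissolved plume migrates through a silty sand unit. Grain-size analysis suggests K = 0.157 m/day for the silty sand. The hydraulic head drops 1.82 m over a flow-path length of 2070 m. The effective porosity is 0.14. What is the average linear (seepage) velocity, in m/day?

Hydraulic gradient i = Δh / L = 1.82 / 2070 = 0.0008792.
Darcy flux q = K · i = 0.1570 × 0.0008792 = 0.0001380 m/day.
Seepage velocity v = q / n_e = 0.0001380 / 0.14 = 0.0009860 m/day.

0.000986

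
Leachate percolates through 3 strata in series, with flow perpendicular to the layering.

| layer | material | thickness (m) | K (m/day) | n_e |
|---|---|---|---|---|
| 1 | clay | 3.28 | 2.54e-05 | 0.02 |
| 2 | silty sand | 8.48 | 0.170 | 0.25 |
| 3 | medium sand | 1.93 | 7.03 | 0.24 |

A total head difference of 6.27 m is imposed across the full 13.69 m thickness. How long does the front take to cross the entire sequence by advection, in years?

149

With flow normal to the layers, continuity requires the same specific discharge q through every layer.
Σ(b_i/K_i) = 3.28/2.54e-05 + 8.48/0.170 + 1.93/7.03 = 1.292e+05 d.
q = Δh / Σ(b_i/K_i) = 6.27 / 1.292e+05 = 4.854e-05 m/day.
In each layer the seepage velocity is v_i = q/n_i, so the layer transit time is t_i = b_i·n_i / q:
  layer 1 (clay): t_1 = 3.28 × 0.02 / 4.854e-05 = 1352 d
  layer 2 (silty sand): t_2 = 8.48 × 0.25 / 4.854e-05 = 43679 d
  layer 3 (medium sand): t_3 = 1.93 × 0.24 / 4.854e-05 = 9544 d
Total t = Σ t_i = 54575 days = 149.4 years.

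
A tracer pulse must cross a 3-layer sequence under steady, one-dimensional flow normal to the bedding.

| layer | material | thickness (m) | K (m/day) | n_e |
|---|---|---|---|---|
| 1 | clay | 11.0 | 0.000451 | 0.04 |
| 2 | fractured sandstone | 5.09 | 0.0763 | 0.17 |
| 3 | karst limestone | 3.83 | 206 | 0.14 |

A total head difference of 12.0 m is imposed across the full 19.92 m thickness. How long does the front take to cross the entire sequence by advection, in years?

10.3

With flow normal to the layers, continuity requires the same specific discharge q through every layer.
Σ(b_i/K_i) = 11.0/0.000451 + 5.09/0.0763 + 3.83/206 = 24457 d.
q = Δh / Σ(b_i/K_i) = 12.0 / 24457 = 0.0004907 m/day.
In each layer the seepage velocity is v_i = q/n_i, so the layer transit time is t_i = b_i·n_i / q:
  layer 1 (clay): t_1 = 11.0 × 0.04 / 0.0004907 = 896.8 d
  layer 2 (fractured sandstone): t_2 = 5.09 × 0.17 / 0.0004907 = 1764 d
  layer 3 (karst limestone): t_3 = 3.83 × 0.14 / 0.0004907 = 1093 d
Total t = Σ t_i = 3753 days = 10.28 years.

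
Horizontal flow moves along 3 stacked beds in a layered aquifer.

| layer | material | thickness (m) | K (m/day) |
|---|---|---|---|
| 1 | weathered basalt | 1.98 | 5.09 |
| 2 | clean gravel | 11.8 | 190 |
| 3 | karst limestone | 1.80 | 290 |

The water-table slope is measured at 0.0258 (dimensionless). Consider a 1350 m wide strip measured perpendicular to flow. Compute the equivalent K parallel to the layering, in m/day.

178

Flow is parallel to layering, so each bed carries its own Darcy discharge and the transmissivities add.
Σ(K_i·b_i) = 5.09×1.98 + 190×11.8 + 290×1.80 = 2774 m²/day.
Total thickness b = 15.58 m, so K_eq = Σ(K_i·b_i)/b = 178.1 m/day.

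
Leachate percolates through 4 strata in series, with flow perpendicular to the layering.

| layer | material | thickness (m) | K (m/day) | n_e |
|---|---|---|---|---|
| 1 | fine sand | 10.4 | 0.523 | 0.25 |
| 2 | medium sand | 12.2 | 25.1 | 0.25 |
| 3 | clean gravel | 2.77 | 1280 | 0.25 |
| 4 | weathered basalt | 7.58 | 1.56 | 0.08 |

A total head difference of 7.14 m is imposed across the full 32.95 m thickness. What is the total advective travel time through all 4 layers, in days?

24.6

With flow normal to the layers, continuity requires the same specific discharge q through every layer.
Σ(b_i/K_i) = 10.4/0.523 + 12.2/25.1 + 2.77/1280 + 7.58/1.56 = 25.23 d.
q = Δh / Σ(b_i/K_i) = 7.14 / 25.23 = 0.2830 m/day.
In each layer the seepage velocity is v_i = q/n_i, so the layer transit time is t_i = b_i·n_i / q:
  layer 1 (fine sand): t_1 = 10.4 × 0.25 / 0.2830 = 9.188 d
  layer 2 (medium sand): t_2 = 12.2 × 0.25 / 0.2830 = 10.78 d
  layer 3 (clean gravel): t_3 = 2.77 × 0.25 / 0.2830 = 2.447 d
  layer 4 (weathered basalt): t_4 = 7.58 × 0.08 / 0.2830 = 2.143 d
Total t = Σ t_i = 24.56 days.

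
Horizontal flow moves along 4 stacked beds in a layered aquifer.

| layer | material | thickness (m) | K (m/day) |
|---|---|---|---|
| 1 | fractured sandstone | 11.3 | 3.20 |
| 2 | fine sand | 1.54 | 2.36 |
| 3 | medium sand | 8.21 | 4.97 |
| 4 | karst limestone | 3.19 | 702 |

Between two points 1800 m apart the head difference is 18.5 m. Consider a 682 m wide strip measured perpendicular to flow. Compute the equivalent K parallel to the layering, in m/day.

Flow is parallel to layering, so each bed carries its own Darcy discharge and the transmissivities add.
Σ(K_i·b_i) = 3.20×11.3 + 2.36×1.54 + 4.97×8.21 + 702×3.19 = 2320 m²/day.
Total thickness b = 24.24 m, so K_eq = Σ(K_i·b_i)/b = 95.71 m/day.

95.7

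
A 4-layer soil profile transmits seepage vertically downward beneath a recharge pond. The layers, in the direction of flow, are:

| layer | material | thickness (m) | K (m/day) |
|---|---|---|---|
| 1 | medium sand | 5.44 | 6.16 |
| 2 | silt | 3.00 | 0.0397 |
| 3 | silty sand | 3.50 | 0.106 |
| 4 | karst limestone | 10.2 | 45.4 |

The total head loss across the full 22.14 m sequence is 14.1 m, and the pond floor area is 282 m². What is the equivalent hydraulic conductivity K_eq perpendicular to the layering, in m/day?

0.202

Flow is perpendicular to layering, so the layers act in series and the equivalent K is the thickness-weighted harmonic mean.
Total thickness L = 5.44 + 3.00 + 3.50 + 10.2 = 22.14 m.
Σ(b_i/K_i) = 5.44/6.16 + 3.00/0.0397 + 3.50/0.106 + 10.2/45.4 = 109.7 d.
K_eq = L / Σ(b_i/K_i) = 22.14 / 109.7 = 0.2018 m/day.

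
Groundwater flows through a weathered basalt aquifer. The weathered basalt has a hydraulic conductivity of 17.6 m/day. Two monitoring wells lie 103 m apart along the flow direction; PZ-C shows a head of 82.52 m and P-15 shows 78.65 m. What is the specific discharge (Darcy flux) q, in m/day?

Hydraulic gradient i = (82.52 − 78.65) / 103 = 3.87 / 103 = 0.03757.
Specific discharge q = K · i = 17.60 × 0.03757 = 0.6613 m/day.

0.661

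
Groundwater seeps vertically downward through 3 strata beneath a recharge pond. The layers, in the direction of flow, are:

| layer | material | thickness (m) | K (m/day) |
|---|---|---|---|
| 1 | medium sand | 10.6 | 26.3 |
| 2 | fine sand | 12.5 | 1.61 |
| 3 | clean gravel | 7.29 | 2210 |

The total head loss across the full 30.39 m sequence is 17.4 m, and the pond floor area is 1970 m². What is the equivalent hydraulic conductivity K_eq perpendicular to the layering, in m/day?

3.72

Flow is perpendicular to layering, so the layers act in series and the equivalent K is the thickness-weighted harmonic mean.
Total thickness L = 10.6 + 12.5 + 7.29 = 30.39 m.
Σ(b_i/K_i) = 10.6/26.3 + 12.5/1.61 + 7.29/2210 = 8.170 d.
K_eq = L / Σ(b_i/K_i) = 30.39 / 8.170 = 3.720 m/day.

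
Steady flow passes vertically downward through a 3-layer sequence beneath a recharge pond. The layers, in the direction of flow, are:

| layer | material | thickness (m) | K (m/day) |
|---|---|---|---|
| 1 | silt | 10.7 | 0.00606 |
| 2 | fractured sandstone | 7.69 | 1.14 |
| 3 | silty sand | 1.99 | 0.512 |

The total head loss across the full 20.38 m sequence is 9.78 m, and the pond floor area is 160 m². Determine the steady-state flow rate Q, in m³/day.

0.881

Flow is perpendicular to layering, so the layers act in series and the equivalent K is the thickness-weighted harmonic mean.
Total thickness L = 10.7 + 7.69 + 1.99 = 20.38 m.
Σ(b_i/K_i) = 10.7/0.00606 + 7.69/1.14 + 1.99/0.512 = 1776 d.
K_eq = L / Σ(b_i/K_i) = 20.38 / 1776 = 0.01147 m/day.
Q = K_eq · A · (Δh/L) = 0.01147 × 160 × (9.78/20.38) = 0.8809 m³/day.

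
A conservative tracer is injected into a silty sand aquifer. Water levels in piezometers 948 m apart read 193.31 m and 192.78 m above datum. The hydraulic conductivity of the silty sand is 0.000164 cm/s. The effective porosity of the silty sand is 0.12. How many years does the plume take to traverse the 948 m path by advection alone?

Convert K: 0.000164 cm/s × 864 = 0.1417 m/day.
Hydraulic gradient i = (193.31 − 192.78) / 948 = 0.53 / 948 = 0.0005591.
Darcy flux q = K · i = 0.1417 × 0.0005591 = 7.922e-05 m/day.
Seepage velocity v = q / n_e = 7.922e-05 / 0.12 = 0.0006602 m/day.
Travel time t = L / v = 948 / 0.0006602 = 1.436e+06 days = 3932 years.

3930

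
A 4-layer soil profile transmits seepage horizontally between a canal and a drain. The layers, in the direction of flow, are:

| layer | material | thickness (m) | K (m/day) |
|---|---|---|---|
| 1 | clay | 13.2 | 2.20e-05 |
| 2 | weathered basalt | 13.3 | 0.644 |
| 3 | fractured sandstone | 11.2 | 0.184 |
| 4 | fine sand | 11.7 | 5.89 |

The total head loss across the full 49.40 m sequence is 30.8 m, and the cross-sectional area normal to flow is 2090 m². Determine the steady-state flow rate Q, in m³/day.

Flow is perpendicular to layering, so the layers act in series and the equivalent K is the thickness-weighted harmonic mean.
Total thickness L = 13.2 + 13.3 + 11.2 + 11.7 = 49.40 m.
Σ(b_i/K_i) = 13.2/2.20e-05 + 13.3/0.644 + 11.2/0.184 + 11.7/5.89 = 6.001e+05 d.
K_eq = L / Σ(b_i/K_i) = 49.40 / 6.001e+05 = 8.232e-05 m/day.
Q = K_eq · A · (Δh/L) = 8.232e-05 × 2090 × (30.8/49.40) = 0.1073 m³/day.

0.107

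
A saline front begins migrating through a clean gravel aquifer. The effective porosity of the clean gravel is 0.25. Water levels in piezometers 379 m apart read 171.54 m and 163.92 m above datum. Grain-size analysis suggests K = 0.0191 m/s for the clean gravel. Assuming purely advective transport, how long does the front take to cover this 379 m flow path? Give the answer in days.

Convert K: 0.0191 m/s × 86400 = 1650 m/day.
Hydraulic gradient i = (171.54 − 163.92) / 379 = 7.62 / 379 = 0.02011.
Darcy flux q = K · i = 1650 × 0.02011 = 33.18 m/day.
Seepage velocity v = q / n_e = 33.18 / 0.25 = 132.7 m/day.
Travel time t = L / v = 379 / 132.7 = 2.856 days.

2.86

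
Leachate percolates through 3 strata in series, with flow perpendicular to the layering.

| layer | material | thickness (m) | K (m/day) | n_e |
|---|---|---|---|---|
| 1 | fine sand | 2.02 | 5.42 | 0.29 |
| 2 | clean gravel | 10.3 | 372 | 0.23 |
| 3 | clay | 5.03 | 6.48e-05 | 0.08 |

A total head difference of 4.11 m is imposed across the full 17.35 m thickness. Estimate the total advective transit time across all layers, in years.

174

With flow normal to the layers, continuity requires the same specific discharge q through every layer.
Σ(b_i/K_i) = 2.02/5.42 + 10.3/372 + 5.03/6.48e-05 = 77624 d.
q = Δh / Σ(b_i/K_i) = 4.11 / 77624 = 5.295e-05 m/day.
In each layer the seepage velocity is v_i = q/n_i, so the layer transit time is t_i = b_i·n_i / q:
  layer 1 (fine sand): t_1 = 2.02 × 0.29 / 5.295e-05 = 11064 d
  layer 2 (clean gravel): t_2 = 10.3 × 0.23 / 5.295e-05 = 44742 d
  layer 3 (clay): t_3 = 5.03 × 0.08 / 5.295e-05 = 7600 d
Total t = Σ t_i = 63406 days = 173.6 years.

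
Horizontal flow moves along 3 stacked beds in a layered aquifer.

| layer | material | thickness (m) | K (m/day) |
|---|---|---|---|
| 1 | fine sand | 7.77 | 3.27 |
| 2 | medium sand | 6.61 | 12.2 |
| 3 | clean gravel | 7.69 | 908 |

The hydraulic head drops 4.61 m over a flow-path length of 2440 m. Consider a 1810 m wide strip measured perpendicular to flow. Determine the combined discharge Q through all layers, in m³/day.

Flow is parallel to layering, so each bed carries its own Darcy discharge and the transmissivities add.
Σ(K_i·b_i) = 3.27×7.77 + 12.2×6.61 + 908×7.69 = 7089 m²/day.
Hydraulic gradient i = Δh / L = 4.61 / 2440 = 0.001889.
Q = Σ(K_i·b_i) · W · i = 7089 × 1810 × 0.001889 = 24241 m³/day.

24200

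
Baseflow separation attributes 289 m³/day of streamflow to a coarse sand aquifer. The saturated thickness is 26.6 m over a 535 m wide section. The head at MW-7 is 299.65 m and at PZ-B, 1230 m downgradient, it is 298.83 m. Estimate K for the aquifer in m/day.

30.5

Cross-sectional area A = 535 × 26.6 = 14231 m².
Hydraulic gradient i = (299.65 − 298.83) / 1230 = 0.82 / 1230 = 0.0006667.
From Q = K·A·i, K = Q / (A·i) = 289 / (14231 × 0.0006667) = 30.46 m/day.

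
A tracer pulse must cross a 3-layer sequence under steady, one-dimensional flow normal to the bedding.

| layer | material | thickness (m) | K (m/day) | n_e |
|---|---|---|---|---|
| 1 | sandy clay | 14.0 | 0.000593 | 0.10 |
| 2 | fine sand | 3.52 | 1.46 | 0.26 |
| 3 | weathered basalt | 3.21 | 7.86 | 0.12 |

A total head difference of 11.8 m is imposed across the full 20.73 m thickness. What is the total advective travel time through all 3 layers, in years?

14.8

With flow normal to the layers, continuity requires the same specific discharge q through every layer.
Σ(b_i/K_i) = 14.0/0.000593 + 3.52/1.46 + 3.21/7.86 = 23612 d.
q = Δh / Σ(b_i/K_i) = 11.8 / 23612 = 0.0004998 m/day.
In each layer the seepage velocity is v_i = q/n_i, so the layer transit time is t_i = b_i·n_i / q:
  layer 1 (sandy clay): t_1 = 14.0 × 0.10 / 0.0004998 = 2801 d
  layer 2 (fine sand): t_2 = 3.52 × 0.26 / 0.0004998 = 1831 d
  layer 3 (weathered basalt): t_3 = 3.21 × 0.12 / 0.0004998 = 770.8 d
Total t = Σ t_i = 5403 days = 14.79 years.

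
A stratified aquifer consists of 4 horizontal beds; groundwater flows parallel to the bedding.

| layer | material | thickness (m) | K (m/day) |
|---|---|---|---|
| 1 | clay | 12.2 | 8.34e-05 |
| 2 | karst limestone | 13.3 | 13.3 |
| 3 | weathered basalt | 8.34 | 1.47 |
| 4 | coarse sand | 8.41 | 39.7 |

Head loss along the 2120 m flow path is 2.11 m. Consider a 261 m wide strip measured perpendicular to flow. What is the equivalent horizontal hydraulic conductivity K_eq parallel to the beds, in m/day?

12.4

Flow is parallel to layering, so each bed carries its own Darcy discharge and the transmissivities add.
Σ(K_i·b_i) = 8.34e-05×12.2 + 13.3×13.3 + 1.47×8.34 + 39.7×8.41 = 523.0 m²/day.
Total thickness b = 42.25 m, so K_eq = Σ(K_i·b_i)/b = 12.38 m/day.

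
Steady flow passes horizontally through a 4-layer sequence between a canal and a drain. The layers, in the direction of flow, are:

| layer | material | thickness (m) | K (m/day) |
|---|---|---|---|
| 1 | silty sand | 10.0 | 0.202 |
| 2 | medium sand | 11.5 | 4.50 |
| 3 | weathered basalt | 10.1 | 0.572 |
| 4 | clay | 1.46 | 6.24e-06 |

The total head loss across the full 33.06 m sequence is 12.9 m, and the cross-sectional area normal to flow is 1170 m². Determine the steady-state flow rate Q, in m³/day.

Flow is perpendicular to layering, so the layers act in series and the equivalent K is the thickness-weighted harmonic mean.
Total thickness L = 10.0 + 11.5 + 10.1 + 1.46 = 33.06 m.
Σ(b_i/K_i) = 10.0/0.202 + 11.5/4.50 + 10.1/0.572 + 1.46/6.24e-06 = 2.340e+05 d.
K_eq = L / Σ(b_i/K_i) = 33.06 / 2.340e+05 = 0.0001413 m/day.
Q = K_eq · A · (Δh/L) = 0.0001413 × 1170 × (12.9/33.06) = 0.06449 m³/day.

0.0645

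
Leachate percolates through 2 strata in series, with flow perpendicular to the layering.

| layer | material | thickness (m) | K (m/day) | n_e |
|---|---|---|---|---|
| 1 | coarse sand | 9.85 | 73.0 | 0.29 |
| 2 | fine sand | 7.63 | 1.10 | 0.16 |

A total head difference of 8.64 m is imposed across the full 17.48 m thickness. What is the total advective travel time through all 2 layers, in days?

With flow normal to the layers, continuity requires the same specific discharge q through every layer.
Σ(b_i/K_i) = 9.85/73.0 + 7.63/1.10 = 7.071 d.
q = Δh / Σ(b_i/K_i) = 8.64 / 7.071 = 1.222 m/day.
In each layer the seepage velocity is v_i = q/n_i, so the layer transit time is t_i = b_i·n_i / q:
  layer 1 (coarse sand): t_1 = 9.85 × 0.29 / 1.222 = 2.338 d
  layer 2 (fine sand): t_2 = 7.63 × 0.16 / 1.222 = 0.9991 d
Total t = Σ t_i = 3.337 days.

3.34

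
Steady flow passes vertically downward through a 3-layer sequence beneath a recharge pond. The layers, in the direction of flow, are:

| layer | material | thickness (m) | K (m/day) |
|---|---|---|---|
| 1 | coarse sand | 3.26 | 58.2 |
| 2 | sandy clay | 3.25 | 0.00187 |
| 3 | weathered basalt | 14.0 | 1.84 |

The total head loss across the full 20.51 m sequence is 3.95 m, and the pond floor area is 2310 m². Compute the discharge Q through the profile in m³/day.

Flow is perpendicular to layering, so the layers act in series and the equivalent K is the thickness-weighted harmonic mean.
Total thickness L = 3.26 + 3.25 + 14.0 = 20.51 m.
Σ(b_i/K_i) = 3.26/58.2 + 3.25/0.00187 + 14.0/1.84 = 1746 d.
K_eq = L / Σ(b_i/K_i) = 20.51 / 1746 = 0.01175 m/day.
Q = K_eq · A · (Δh/L) = 0.01175 × 2310 × (3.95/20.51) = 5.227 m³/day.

5.23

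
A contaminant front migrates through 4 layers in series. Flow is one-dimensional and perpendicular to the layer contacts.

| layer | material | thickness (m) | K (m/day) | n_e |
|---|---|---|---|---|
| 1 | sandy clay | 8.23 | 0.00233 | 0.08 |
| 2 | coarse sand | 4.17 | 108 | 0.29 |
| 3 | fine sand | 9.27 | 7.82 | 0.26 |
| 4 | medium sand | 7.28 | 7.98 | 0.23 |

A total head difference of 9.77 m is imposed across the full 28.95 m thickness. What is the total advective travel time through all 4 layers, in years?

5.90

With flow normal to the layers, continuity requires the same specific discharge q through every layer.
Σ(b_i/K_i) = 8.23/0.00233 + 4.17/108 + 9.27/7.82 + 7.28/7.98 = 3534 d.
q = Δh / Σ(b_i/K_i) = 9.77 / 3534 = 0.002764 m/day.
In each layer the seepage velocity is v_i = q/n_i, so the layer transit time is t_i = b_i·n_i / q:
  layer 1 (sandy clay): t_1 = 8.23 × 0.08 / 0.002764 = 238.2 d
  layer 2 (coarse sand): t_2 = 4.17 × 0.29 / 0.002764 = 437.5 d
  layer 3 (fine sand): t_3 = 9.27 × 0.26 / 0.002764 = 871.9 d
  layer 4 (medium sand): t_4 = 7.28 × 0.23 / 0.002764 = 605.7 d
Total t = Σ t_i = 2153 days = 5.895 years.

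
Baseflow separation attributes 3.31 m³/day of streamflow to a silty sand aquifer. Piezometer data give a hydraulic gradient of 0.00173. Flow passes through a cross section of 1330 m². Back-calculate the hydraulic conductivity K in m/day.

1.44

Hydraulic gradient i = 0.00173.
From Q = K·A·i, K = Q / (A·i) = 3.31 / (1330 × 0.001730) = 1.439 m/day.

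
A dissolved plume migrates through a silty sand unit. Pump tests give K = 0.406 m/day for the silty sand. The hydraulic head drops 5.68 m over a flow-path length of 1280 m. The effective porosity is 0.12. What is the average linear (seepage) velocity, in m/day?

Hydraulic gradient i = Δh / L = 5.68 / 1280 = 0.004437.
Darcy flux q = K · i = 0.4060 × 0.004437 = 0.001802 m/day.
Seepage velocity v = q / n_e = 0.001802 / 0.12 = 0.01501 m/day.

0.0150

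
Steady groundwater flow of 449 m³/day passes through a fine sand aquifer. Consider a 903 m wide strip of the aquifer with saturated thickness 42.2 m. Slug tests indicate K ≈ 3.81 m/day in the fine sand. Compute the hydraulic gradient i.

Cross-sectional area A = 903 × 42.2 = 38107 m².
From Q = K·A·i, i = Q / (K·A) = 449 / (3.810 × 38107) = 0.003093.

0.00309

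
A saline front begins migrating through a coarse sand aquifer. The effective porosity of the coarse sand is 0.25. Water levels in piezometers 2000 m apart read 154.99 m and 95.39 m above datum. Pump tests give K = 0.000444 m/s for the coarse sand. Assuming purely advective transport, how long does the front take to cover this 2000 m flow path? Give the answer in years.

1.20

Convert K: 0.000444 m/s × 86400 = 38.36 m/day.
Hydraulic gradient i = (154.99 − 95.39) / 2000 = 59.6 / 2000 = 0.02980.
Darcy flux q = K · i = 38.36 × 0.02980 = 1.143 m/day.
Seepage velocity v = q / n_e = 1.143 / 0.25 = 4.573 m/day.
Travel time t = L / v = 2000 / 4.573 = 437.4 days = 1.197 years.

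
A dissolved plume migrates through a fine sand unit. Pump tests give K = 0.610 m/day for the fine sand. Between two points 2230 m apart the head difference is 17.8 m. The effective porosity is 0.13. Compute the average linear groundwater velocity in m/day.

Hydraulic gradient i = Δh / L = 17.8 / 2230 = 0.007982.
Darcy flux q = K · i = 0.6100 × 0.007982 = 0.004869 m/day.
Seepage velocity v = q / n_e = 0.004869 / 0.13 = 0.03745 m/day.

0.0375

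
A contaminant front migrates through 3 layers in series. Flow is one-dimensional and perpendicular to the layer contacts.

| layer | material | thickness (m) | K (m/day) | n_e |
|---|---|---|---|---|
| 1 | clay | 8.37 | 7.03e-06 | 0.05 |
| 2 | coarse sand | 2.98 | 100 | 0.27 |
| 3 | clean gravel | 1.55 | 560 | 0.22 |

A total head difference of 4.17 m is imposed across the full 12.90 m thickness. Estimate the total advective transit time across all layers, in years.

1220

With flow normal to the layers, continuity requires the same specific discharge q through every layer.
Σ(b_i/K_i) = 8.37/7.03e-06 + 2.98/100 + 1.55/560 = 1.191e+06 d.
q = Δh / Σ(b_i/K_i) = 4.17 / 1.191e+06 = 3.502e-06 m/day.
In each layer the seepage velocity is v_i = q/n_i, so the layer transit time is t_i = b_i·n_i / q:
  layer 1 (clay): t_1 = 8.37 × 0.05 / 3.502e-06 = 1.195e+05 d
  layer 2 (coarse sand): t_2 = 2.98 × 0.27 / 3.502e-06 = 2.297e+05 d
  layer 3 (clean gravel): t_3 = 1.55 × 0.22 / 3.502e-06 = 97362 d
Total t = Σ t_i = 4.466e+05 days = 1223 years.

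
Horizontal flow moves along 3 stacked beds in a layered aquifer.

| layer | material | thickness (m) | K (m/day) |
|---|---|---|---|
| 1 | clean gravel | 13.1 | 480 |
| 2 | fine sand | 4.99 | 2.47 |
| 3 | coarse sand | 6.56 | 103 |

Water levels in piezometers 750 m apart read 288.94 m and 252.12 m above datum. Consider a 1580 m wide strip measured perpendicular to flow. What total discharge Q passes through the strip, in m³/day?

Flow is parallel to layering, so each bed carries its own Darcy discharge and the transmissivities add.
Σ(K_i·b_i) = 480×13.1 + 2.47×4.99 + 103×6.56 = 6976 m²/day.
Hydraulic gradient i = (288.94 − 252.12) / 750 = 36.82 / 750 = 0.04909.
Q = Σ(K_i·b_i) · W · i = 6976 × 1580 × 0.04909 = 5.411e+05 m³/day.

541000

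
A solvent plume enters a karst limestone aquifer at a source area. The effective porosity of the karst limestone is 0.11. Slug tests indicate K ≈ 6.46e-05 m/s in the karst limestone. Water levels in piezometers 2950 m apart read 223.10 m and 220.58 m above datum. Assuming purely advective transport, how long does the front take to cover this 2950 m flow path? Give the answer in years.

186

Convert K: 6.46e-05 m/s × 86400 = 5.581 m/day.
Hydraulic gradient i = (223.10 − 220.58) / 2950 = 2.52 / 2950 = 0.0008542.
Darcy flux q = K · i = 5.581 × 0.0008542 = 0.004768 m/day.
Seepage velocity v = q / n_e = 0.004768 / 0.11 = 0.04334 m/day.
Travel time t = L / v = 2950 / 0.04334 = 68060 days = 186.3 years.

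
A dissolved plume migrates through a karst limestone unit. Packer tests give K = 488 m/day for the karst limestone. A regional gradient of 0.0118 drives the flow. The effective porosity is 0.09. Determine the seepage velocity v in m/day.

64.0

Hydraulic gradient i = 0.0118.
Darcy flux q = K · i = 488.0 × 0.01180 = 5.758 m/day.
Seepage velocity v = q / n_e = 5.758 / 0.09 = 63.98 m/day.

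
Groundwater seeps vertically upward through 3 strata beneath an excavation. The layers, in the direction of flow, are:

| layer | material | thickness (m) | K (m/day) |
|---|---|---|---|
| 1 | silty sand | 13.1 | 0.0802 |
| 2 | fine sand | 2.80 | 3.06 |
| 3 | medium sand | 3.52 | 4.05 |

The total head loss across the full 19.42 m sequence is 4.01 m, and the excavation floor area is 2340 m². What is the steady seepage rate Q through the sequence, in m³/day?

Flow is perpendicular to layering, so the layers act in series and the equivalent K is the thickness-weighted harmonic mean.
Total thickness L = 13.1 + 2.80 + 3.52 = 19.42 m.
Σ(b_i/K_i) = 13.1/0.0802 + 2.80/3.06 + 3.52/4.05 = 165.1 d.
K_eq = L / Σ(b_i/K_i) = 19.42 / 165.1 = 0.1176 m/day.
Q = K_eq · A · (Δh/L) = 0.1176 × 2340 × (4.01/19.42) = 56.83 m³/day.

56.8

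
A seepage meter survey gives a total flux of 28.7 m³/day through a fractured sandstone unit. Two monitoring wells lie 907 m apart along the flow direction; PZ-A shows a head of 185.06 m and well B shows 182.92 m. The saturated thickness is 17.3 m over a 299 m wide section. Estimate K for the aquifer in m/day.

2.35

Cross-sectional area A = 299 × 17.3 = 5173 m².
Hydraulic gradient i = (185.06 − 182.92) / 907 = 2.14 / 907 = 0.002359.
From Q = K·A·i, K = Q / (A·i) = 28.7 / (5173 × 0.002359) = 2.352 m/day.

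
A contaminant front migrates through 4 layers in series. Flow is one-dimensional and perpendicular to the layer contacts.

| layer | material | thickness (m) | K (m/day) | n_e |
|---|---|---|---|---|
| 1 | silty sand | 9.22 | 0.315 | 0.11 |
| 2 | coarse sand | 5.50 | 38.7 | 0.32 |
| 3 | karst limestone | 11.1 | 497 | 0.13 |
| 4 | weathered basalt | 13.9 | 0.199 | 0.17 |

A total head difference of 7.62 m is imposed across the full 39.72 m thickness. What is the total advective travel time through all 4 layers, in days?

With flow normal to the layers, continuity requires the same specific discharge q through every layer.
Σ(b_i/K_i) = 9.22/0.315 + 5.50/38.7 + 11.1/497 + 13.9/0.199 = 99.28 d.
q = Δh / Σ(b_i/K_i) = 7.62 / 99.28 = 0.07675 m/day.
In each layer the seepage velocity is v_i = q/n_i, so the layer transit time is t_i = b_i·n_i / q:
  layer 1 (silty sand): t_1 = 9.22 × 0.11 / 0.07675 = 13.21 d
  layer 2 (coarse sand): t_2 = 5.50 × 0.32 / 0.07675 = 22.93 d
  layer 3 (karst limestone): t_3 = 11.1 × 0.13 / 0.07675 = 18.80 d
  layer 4 (weathered basalt): t_4 = 13.9 × 0.17 / 0.07675 = 30.79 d
Total t = Σ t_i = 85.74 days.

85.7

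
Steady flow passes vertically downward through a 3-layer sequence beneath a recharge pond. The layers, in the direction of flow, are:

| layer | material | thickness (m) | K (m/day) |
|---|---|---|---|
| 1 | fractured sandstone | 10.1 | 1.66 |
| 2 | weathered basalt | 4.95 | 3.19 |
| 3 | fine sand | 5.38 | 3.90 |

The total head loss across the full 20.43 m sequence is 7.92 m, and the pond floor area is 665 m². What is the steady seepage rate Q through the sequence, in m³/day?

Flow is perpendicular to layering, so the layers act in series and the equivalent K is the thickness-weighted harmonic mean.
Total thickness L = 10.1 + 4.95 + 5.38 = 20.43 m.
Σ(b_i/K_i) = 10.1/1.66 + 4.95/3.19 + 5.38/3.90 = 9.016 d.
K_eq = L / Σ(b_i/K_i) = 20.43 / 9.016 = 2.266 m/day.
Q = K_eq · A · (Δh/L) = 2.266 × 665 × (7.92/20.43) = 584.2 m³/day.

584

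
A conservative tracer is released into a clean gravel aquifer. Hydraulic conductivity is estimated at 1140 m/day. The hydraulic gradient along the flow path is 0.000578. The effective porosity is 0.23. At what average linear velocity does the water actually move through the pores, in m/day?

2.86

Hydraulic gradient i = 0.000578.
Darcy flux q = K · i = 1140 × 0.0005780 = 0.6589 m/day.
Seepage velocity v = q / n_e = 0.6589 / 0.23 = 2.865 m/day.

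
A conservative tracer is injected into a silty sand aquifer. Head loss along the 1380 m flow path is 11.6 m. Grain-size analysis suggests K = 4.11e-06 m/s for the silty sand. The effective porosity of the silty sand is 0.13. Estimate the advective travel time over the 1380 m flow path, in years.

Convert K: 4.11e-06 m/s × 86400 = 0.3551 m/day.
Hydraulic gradient i = Δh / L = 11.6 / 1380 = 0.008406.
Darcy flux q = K · i = 0.3551 × 0.008406 = 0.002985 m/day.
Seepage velocity v = q / n_e = 0.002985 / 0.13 = 0.02296 m/day.
Travel time t = L / v = 1380 / 0.02296 = 60102 days = 164.5 years.

165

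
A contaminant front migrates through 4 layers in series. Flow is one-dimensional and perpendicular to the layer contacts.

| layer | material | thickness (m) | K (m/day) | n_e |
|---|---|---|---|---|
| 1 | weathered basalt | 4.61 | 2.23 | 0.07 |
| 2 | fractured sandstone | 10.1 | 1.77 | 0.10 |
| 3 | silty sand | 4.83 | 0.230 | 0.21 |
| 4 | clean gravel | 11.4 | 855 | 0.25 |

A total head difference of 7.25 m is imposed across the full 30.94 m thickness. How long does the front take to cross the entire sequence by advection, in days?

With flow normal to the layers, continuity requires the same specific discharge q through every layer.
Σ(b_i/K_i) = 4.61/2.23 + 10.1/1.77 + 4.83/0.230 + 11.4/855 = 28.79 d.
q = Δh / Σ(b_i/K_i) = 7.25 / 28.79 = 0.2519 m/day.
In each layer the seepage velocity is v_i = q/n_i, so the layer transit time is t_i = b_i·n_i / q:
  layer 1 (weathered basalt): t_1 = 4.61 × 0.07 / 0.2519 = 1.281 d
  layer 2 (fractured sandstone): t_2 = 10.1 × 0.10 / 0.2519 = 4.010 d
  layer 3 (silty sand): t_3 = 4.83 × 0.21 / 0.2519 = 4.027 d
  layer 4 (clean gravel): t_4 = 11.4 × 0.25 / 0.2519 = 11.32 d
Total t = Σ t_i = 20.64 days.

20.6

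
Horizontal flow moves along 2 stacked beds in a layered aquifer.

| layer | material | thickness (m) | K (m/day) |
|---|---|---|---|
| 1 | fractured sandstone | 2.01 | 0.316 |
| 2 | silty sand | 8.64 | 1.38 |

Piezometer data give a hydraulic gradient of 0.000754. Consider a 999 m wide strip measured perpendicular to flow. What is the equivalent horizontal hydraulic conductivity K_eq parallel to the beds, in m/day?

1.18

Flow is parallel to layering, so each bed carries its own Darcy discharge and the transmissivities add.
Σ(K_i·b_i) = 0.316×2.01 + 1.38×8.64 = 12.56 m²/day.
Total thickness b = 10.65 m, so K_eq = Σ(K_i·b_i)/b = 1.179 m/day.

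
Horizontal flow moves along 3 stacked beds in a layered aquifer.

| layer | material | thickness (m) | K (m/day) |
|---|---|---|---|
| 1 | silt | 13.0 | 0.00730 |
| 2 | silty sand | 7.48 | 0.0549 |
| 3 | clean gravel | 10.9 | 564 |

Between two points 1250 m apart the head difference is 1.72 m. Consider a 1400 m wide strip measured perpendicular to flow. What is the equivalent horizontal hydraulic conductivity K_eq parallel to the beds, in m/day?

196

Flow is parallel to layering, so each bed carries its own Darcy discharge and the transmissivities add.
Σ(K_i·b_i) = 0.00730×13.0 + 0.0549×7.48 + 564×10.9 = 6148 m²/day.
Total thickness b = 31.38 m, so K_eq = Σ(K_i·b_i)/b = 195.9 m/day.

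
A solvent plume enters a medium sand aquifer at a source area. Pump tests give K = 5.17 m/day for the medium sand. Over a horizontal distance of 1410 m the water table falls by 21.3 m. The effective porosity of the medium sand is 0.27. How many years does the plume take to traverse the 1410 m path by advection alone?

13.3

Hydraulic gradient i = Δh / L = 21.3 / 1410 = 0.01511.
Darcy flux q = K · i = 5.170 × 0.01511 = 0.07810 m/day.
Seepage velocity v = q / n_e = 0.07810 / 0.27 = 0.2893 m/day.
Travel time t = L / v = 1410 / 0.2893 = 4875 days = 13.35 years.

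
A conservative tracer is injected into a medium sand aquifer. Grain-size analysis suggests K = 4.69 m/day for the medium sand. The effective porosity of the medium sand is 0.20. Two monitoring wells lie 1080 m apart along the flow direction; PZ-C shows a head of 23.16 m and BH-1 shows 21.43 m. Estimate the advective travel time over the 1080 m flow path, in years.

78.7

Hydraulic gradient i = (23.16 − 21.43) / 1080 = 1.73 / 1080 = 0.001602.
Darcy flux q = K · i = 4.690 × 0.001602 = 0.007513 m/day.
Seepage velocity v = q / n_e = 0.007513 / 0.20 = 0.03756 m/day.
Travel time t = L / v = 1080 / 0.03756 = 28751 days = 78.72 years.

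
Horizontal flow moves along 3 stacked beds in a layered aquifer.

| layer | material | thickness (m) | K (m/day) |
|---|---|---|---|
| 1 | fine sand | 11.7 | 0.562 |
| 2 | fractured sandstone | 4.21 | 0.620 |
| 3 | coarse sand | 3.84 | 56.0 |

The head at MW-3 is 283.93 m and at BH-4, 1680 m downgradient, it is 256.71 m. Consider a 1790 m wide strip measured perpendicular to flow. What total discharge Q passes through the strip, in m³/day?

Flow is parallel to layering, so each bed carries its own Darcy discharge and the transmissivities add.
Σ(K_i·b_i) = 0.562×11.7 + 0.620×4.21 + 56.0×3.84 = 224.2 m²/day.
Hydraulic gradient i = (283.93 − 256.71) / 1680 = 27.22 / 1680 = 0.01620.
Q = Σ(K_i·b_i) · W · i = 224.2 × 1790 × 0.01620 = 6503 m³/day.

6500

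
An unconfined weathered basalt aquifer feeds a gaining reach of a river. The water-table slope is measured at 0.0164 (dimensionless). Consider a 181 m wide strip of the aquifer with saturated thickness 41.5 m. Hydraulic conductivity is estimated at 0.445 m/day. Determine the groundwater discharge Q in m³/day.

Cross-sectional area A = 181 × 41.5 = 7512 m².
Hydraulic gradient i = 0.0164.
Darcy's law: Q = K · A · i = 0.4450 × 7512 × 0.01640 = 54.82 m³/day.

54.8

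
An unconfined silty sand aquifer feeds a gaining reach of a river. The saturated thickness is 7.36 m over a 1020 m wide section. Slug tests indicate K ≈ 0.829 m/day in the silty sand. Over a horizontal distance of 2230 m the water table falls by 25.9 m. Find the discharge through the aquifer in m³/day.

72.3

Cross-sectional area A = 1020 × 7.36 = 7507 m².
Hydraulic gradient i = Δh / L = 25.9 / 2230 = 0.01161.
Darcy's law: Q = K · A · i = 0.8290 × 7507 × 0.01161 = 72.28 m³/day.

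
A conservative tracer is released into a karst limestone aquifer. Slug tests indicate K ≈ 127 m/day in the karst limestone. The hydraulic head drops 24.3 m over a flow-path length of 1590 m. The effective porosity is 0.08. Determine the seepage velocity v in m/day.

24.3

Hydraulic gradient i = Δh / L = 24.3 / 1590 = 0.01528.
Darcy flux q = K · i = 127.0 × 0.01528 = 1.941 m/day.
Seepage velocity v = q / n_e = 1.941 / 0.08 = 24.26 m/day.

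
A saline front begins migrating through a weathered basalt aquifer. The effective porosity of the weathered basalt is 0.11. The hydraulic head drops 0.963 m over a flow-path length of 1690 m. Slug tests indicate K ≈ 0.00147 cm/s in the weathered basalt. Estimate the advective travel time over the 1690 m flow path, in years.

Convert K: 0.00147 cm/s × 864 = 1.270 m/day.
Hydraulic gradient i = Δh / L = 0.963 / 1690 = 0.0005698.
Darcy flux q = K · i = 1.270 × 0.0005698 = 0.0007237 m/day.
Seepage velocity v = q / n_e = 0.0007237 / 0.11 = 0.006579 m/day.
Travel time t = L / v = 1690 / 0.006579 = 2.569e+05 days = 703.3 years.

703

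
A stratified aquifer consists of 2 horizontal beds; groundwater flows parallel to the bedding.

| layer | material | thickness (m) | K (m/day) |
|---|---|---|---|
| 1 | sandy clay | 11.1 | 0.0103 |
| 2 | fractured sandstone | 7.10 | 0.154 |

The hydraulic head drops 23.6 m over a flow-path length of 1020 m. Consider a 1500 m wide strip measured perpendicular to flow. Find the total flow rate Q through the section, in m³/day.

41.9

Flow is parallel to layering, so each bed carries its own Darcy discharge and the transmissivities add.
Σ(K_i·b_i) = 0.0103×11.1 + 0.154×7.10 = 1.208 m²/day.
Hydraulic gradient i = Δh / L = 23.6 / 1020 = 0.02314.
Q = Σ(K_i·b_i) · W · i = 1.208 × 1500 × 0.02314 = 41.92 m³/day.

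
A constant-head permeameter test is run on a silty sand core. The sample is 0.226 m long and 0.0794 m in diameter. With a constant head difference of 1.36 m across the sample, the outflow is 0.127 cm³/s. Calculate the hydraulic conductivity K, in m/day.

0.368

Cross-sectional area A = π·(d/2)² = π × (0.0794/2)² = 0.004951 m².
Convert discharge: 0.127 cm³/s = 1.270e-07 m³/s.
Darcy's law rearranged: K = Q·L / (A·Δh) = 1.270e-07 × 0.226 / (0.004951 × 1.36) = 4.262e-06 m/s = 0.3683 m/day.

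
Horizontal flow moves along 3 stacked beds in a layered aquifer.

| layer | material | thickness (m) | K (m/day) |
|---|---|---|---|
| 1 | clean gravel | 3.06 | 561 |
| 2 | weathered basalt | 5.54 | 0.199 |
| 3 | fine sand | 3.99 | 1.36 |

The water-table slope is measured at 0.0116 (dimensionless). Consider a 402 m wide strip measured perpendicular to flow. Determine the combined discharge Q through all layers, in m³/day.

Flow is parallel to layering, so each bed carries its own Darcy discharge and the transmissivities add.
Σ(K_i·b_i) = 561×3.06 + 0.199×5.54 + 1.36×3.99 = 1723 m²/day.
Hydraulic gradient i = 0.0116.
Q = Σ(K_i·b_i) · W · i = 1723 × 402 × 0.01160 = 8036 m³/day.

8040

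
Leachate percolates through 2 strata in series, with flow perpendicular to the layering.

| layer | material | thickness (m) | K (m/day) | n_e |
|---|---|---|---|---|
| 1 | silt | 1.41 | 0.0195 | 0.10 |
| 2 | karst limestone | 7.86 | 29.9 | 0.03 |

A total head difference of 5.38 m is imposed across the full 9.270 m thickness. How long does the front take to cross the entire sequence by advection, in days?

With flow normal to the layers, continuity requires the same specific discharge q through every layer.
Σ(b_i/K_i) = 1.41/0.0195 + 7.86/29.9 = 72.57 d.
q = Δh / Σ(b_i/K_i) = 5.38 / 72.57 = 0.07413 m/day.
In each layer the seepage velocity is v_i = q/n_i, so the layer transit time is t_i = b_i·n_i / q:
  layer 1 (silt): t_1 = 1.41 × 0.10 / 0.07413 = 1.902 d
  layer 2 (karst limestone): t_2 = 7.86 × 0.03 / 0.07413 = 3.181 d
Total t = Σ t_i = 5.083 days.

5.08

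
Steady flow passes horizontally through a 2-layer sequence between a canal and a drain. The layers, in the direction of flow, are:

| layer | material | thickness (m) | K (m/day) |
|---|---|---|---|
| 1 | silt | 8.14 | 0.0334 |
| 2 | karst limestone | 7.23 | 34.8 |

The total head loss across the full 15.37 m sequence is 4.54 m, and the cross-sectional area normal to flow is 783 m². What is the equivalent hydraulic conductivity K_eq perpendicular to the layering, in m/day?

Flow is perpendicular to layering, so the layers act in series and the equivalent K is the thickness-weighted harmonic mean.
Total thickness L = 8.14 + 7.23 = 15.37 m.
Σ(b_i/K_i) = 8.14/0.0334 + 7.23/34.8 = 243.9 d.
K_eq = L / Σ(b_i/K_i) = 15.37 / 243.9 = 0.06301 m/day.

0.0630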